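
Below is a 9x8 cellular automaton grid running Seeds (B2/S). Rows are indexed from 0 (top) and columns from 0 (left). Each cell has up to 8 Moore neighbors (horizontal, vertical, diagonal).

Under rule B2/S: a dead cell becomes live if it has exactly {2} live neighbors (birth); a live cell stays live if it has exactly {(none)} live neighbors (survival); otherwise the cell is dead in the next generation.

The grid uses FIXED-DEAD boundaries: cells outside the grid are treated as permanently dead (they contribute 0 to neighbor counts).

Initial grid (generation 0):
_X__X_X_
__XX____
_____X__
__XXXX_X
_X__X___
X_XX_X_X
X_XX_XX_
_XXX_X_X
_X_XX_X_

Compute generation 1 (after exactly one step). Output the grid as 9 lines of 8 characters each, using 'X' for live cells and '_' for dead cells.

Answer: _____X__
_X____X_
_X______
_X______
X______X
________
________
________
X______X

Derivation:
Simulating step by step:
Generation 0 (given above): 32 live cells
Generation 1: 9 live cells
(generation 1 grid is the final answer)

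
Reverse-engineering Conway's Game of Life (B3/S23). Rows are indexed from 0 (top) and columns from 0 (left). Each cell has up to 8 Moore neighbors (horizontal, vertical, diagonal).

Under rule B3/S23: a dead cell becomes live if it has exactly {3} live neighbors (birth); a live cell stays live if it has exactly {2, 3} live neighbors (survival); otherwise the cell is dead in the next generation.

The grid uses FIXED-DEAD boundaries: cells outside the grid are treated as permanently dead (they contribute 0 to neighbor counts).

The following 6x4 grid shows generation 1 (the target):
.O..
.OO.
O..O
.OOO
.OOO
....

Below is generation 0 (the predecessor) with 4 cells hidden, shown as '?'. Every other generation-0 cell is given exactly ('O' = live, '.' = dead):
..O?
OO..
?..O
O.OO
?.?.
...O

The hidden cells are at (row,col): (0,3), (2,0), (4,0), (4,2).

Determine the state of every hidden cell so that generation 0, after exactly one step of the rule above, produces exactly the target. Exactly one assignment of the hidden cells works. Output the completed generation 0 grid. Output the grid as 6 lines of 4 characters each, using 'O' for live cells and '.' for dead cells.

Hidden generation-0 cells (in order): (0,3), (2,0), (4,0), (4,2).
A hidden cell only influences target cells in its own 3x3 neighborhood. Try each of the 2^4 = 16 assignments, step the completed generation 0 forward once under B3/S23, and compare with the target:
  (0,3)=. (2,0)=. (4,0)=. (4,2)=. -> step gives (3,1)='.' but target has 'O' -> reject
  (0,3)=. (2,0)=. (4,0)=. (4,2)=O -> step gives (4,3)='.' but target has 'O' -> reject
  (0,3)=. (2,0)=. (4,0)=O (4,2)=. -> step reproduces the target at every cell -> ACCEPT
  (0,3)=. (2,0)=. (4,0)=O (4,2)=O -> step gives (3,1)='.' but target has 'O' -> reject
  (0,3)=. (2,0)=O (4,0)=. (4,2)=. -> step gives (1,0)='O' but target has '.' -> reject
  (0,3)=. (2,0)=O (4,0)=. (4,2)=O -> step gives (1,0)='O' but target has '.' -> reject
  (0,3)=. (2,0)=O (4,0)=O (4,2)=. -> step gives (1,0)='O' but target has '.' -> reject
  (0,3)=. (2,0)=O (4,0)=O (4,2)=O -> step gives (1,0)='O' but target has '.' -> reject
  (0,3)=O (2,0)=. (4,0)=. (4,2)=. -> step gives (0,2)='O' but target has '.' -> reject
  (0,3)=O (2,0)=. (4,0)=. (4,2)=O -> step gives (0,2)='O' but target has '.' -> reject
  (0,3)=O (2,0)=. (4,0)=O (4,2)=. -> step gives (0,2)='O' but target has '.' -> reject
  (0,3)=O (2,0)=. (4,0)=O (4,2)=O -> step gives (0,2)='O' but target has '.' -> reject
  (0,3)=O (2,0)=O (4,0)=. (4,2)=. -> step gives (0,2)='O' but target has '.' -> reject
  (0,3)=O (2,0)=O (4,0)=. (4,2)=O -> step gives (0,2)='O' but target has '.' -> reject
  (0,3)=O (2,0)=O (4,0)=O (4,2)=. -> step gives (0,2)='O' but target has '.' -> reject
  (0,3)=O (2,0)=O (4,0)=O (4,2)=O -> step gives (0,2)='O' but target has '.' -> reject
Unique solution: (0,3)=dead, (2,0)=dead, (4,0)=live, (4,2)=dead.
Check: live-neighbor counts of every cell in the completed generation 0:
2311
1232
3442
1322
1333
1110
Applying B3/S23 to generation 0 with these counts gives:
.O..
.OO.
O..O
.OOO
.OOO
....
which matches the target exactly.

Answer: ..O.
OO..
...O
O.OO
O...
...O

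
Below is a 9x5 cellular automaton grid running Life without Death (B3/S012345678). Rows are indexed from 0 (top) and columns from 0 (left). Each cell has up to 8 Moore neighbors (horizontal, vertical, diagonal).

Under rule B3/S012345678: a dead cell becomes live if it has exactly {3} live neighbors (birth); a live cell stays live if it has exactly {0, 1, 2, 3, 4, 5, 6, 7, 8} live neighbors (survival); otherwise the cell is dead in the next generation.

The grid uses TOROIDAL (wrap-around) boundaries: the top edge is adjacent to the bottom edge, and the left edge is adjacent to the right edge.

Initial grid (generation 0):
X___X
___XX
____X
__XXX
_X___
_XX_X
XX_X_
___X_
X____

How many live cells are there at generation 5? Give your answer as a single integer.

Simulating step by step:
Generation 0 (given above): 17 live cells
Generation 1: 26 live cells
X__XX
___XX
X_X_X
X_XXX
_X__X
_XXXX
XX_X_
XXXX_
X____
Generation 2: 28 live cells
X__XX
_XXXX
X_X_X
X_XXX
_X__X
_XXXX
XX_X_
XXXX_
X____
Generation 3: 28 live cells
X__XX
_XXXX
X_X_X
X_XXX
_X__X
_XXXX
XX_X_
XXXX_
X____
Generation 4: 28 live cells
X__XX
_XXXX
X_X_X
X_XXX
_X__X
_XXXX
XX_X_
XXXX_
X____
Generation 5: 28 live cells
X__XX
_XXXX
X_X_X
X_XXX
_X__X
_XXXX
XX_X_
XXXX_
X____
Population at generation 5: 28

Answer: 28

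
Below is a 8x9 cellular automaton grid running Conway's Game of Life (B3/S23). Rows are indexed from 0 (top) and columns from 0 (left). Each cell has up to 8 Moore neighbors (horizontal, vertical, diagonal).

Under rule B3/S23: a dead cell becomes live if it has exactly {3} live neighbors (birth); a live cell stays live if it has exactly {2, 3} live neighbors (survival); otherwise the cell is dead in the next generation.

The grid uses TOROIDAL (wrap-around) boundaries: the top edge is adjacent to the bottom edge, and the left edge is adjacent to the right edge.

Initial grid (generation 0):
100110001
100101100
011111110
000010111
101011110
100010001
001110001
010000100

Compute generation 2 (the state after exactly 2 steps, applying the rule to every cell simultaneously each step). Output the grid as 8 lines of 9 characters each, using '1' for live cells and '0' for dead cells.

Simulating step by step:
Generation 0 (given above): 34 live cells
Generation 1: 30 live cells
111110111
100000000
111000000
100000000
110010000
101000100
011111011
010001011
Generation 2: 17 live cells
(generation 2 grid is the final answer)

Answer: 001111100
000000010
100000001
001000001
100000001
000000110
000111000
000000000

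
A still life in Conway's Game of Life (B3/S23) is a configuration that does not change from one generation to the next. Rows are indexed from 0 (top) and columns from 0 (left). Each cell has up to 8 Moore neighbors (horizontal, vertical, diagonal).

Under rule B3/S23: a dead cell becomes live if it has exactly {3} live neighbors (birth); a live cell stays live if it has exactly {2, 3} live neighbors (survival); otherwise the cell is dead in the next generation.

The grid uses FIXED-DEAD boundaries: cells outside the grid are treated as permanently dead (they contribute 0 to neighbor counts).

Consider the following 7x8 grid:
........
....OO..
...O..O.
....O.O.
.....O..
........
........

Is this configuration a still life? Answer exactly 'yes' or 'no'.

Answer: yes

Derivation:
Compute generation 1 and compare to generation 0 (given above):
Generation 1:
........
....OO..
...O..O.
....O.O.
.....O..
........
........
The grids are IDENTICAL -> still life.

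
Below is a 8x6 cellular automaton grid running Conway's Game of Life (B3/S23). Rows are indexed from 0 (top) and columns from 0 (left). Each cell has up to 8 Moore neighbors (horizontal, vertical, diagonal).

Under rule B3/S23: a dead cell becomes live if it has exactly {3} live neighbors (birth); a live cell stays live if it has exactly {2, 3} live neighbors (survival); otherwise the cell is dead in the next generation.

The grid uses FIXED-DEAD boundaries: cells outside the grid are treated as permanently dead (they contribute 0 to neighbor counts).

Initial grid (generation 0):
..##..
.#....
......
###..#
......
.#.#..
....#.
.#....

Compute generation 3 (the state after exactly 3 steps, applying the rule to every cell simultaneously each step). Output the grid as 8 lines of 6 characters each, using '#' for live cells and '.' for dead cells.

Simulating step by step:
Generation 0 (given above): 11 live cells
Generation 1: 7 live cells
..#...
..#...
#.#...
.#....
#.....
......
..#...
......
Generation 2: 5 live cells
......
..##..
..#...
##....
......
......
......
......
Generation 3: 5 live cells
(generation 3 grid is the final answer)

Answer: ......
..##..
..##..
.#....
......
......
......
......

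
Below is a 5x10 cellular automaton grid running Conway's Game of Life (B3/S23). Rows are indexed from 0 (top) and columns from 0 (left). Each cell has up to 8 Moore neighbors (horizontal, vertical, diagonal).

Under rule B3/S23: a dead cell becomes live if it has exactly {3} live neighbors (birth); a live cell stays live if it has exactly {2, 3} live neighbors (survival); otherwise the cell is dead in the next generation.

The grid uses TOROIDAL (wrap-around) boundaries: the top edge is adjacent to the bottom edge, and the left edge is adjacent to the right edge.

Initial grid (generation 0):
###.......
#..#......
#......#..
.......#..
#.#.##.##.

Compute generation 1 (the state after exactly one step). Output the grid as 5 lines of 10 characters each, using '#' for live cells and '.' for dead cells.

Answer: #.#.#.....
#.#......#
..........
.#.....#.#
#.##..####

Derivation:
Simulating step by step:
Generation 0 (given above): 14 live cells
Generation 1: 16 live cells
(generation 1 grid is the final answer)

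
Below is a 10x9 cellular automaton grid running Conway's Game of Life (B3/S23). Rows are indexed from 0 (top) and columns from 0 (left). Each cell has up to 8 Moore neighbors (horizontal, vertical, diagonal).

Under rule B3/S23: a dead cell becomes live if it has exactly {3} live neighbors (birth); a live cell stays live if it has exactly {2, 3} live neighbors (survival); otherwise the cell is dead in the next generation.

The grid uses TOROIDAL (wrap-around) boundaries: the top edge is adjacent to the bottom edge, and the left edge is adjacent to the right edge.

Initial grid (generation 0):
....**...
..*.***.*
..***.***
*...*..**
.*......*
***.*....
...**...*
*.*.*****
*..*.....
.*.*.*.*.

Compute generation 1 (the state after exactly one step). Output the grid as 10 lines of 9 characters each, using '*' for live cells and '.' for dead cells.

Answer: ..*....*.
..*.....*
.**......
.**.***..
..**...*.
.**.*...*
......*..
***..***.
*..*.....
..**.**..

Derivation:
Simulating step by step:
Generation 0 (given above): 39 live cells
Generation 1: 31 live cells
(generation 1 grid is the final answer)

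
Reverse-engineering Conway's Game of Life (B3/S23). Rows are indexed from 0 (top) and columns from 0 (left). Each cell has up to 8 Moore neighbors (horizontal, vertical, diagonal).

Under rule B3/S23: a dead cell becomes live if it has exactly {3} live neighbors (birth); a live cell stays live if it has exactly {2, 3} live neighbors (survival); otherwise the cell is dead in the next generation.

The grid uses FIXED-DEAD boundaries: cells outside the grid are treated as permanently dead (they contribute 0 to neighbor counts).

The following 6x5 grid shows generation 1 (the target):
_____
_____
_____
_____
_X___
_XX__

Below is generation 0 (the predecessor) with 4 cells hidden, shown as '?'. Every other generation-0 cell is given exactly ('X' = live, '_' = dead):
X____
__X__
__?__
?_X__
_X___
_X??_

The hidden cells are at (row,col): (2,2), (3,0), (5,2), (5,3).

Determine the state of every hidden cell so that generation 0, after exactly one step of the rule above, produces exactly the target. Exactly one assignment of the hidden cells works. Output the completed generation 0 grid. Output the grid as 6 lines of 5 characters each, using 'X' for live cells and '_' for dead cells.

Answer: X____
__X__
_____
__X__
_X___
_XX__

Derivation:
Hidden generation-0 cells (in order): (2,2), (3,0), (5,2), (5,3).
A hidden cell only influences target cells in its own 3x3 neighborhood. Try each of the 2^4 = 16 assignments, step the completed generation 0 forward once under B3/S23, and compare with the target:
  (2,2)=_ (3,0)=_ (5,2)=_ (5,3)=_ -> step gives (4,2)='X' but target has '_' -> reject
  (2,2)=_ (3,0)=_ (5,2)=_ (5,3)=X -> step gives (5,1)='_' but target has 'X' -> reject
  (2,2)=_ (3,0)=_ (5,2)=X (5,3)=_ -> step reproduces the target at every cell -> ACCEPT
  (2,2)=_ (3,0)=_ (5,2)=X (5,3)=X -> step gives (4,3)='X' but target has '_' -> reject
  (2,2)=_ (3,0)=X (5,2)=_ (5,3)=_ -> step gives (2,1)='X' but target has '_' -> reject
  (2,2)=_ (3,0)=X (5,2)=_ (5,3)=X -> step gives (2,1)='X' but target has '_' -> reject
  (2,2)=_ (3,0)=X (5,2)=X (5,3)=_ -> step gives (2,1)='X' but target has '_' -> reject
  (2,2)=_ (3,0)=X (5,2)=X (5,3)=X -> step gives (2,1)='X' but target has '_' -> reject
  (2,2)=X (3,0)=_ (5,2)=_ (5,3)=_ -> step gives (1,1)='X' but target has '_' -> reject
  (2,2)=X (3,0)=_ (5,2)=_ (5,3)=X -> step gives (1,1)='X' but target has '_' -> reject
  (2,2)=X (3,0)=_ (5,2)=X (5,3)=_ -> step gives (1,1)='X' but target has '_' -> reject
  (2,2)=X (3,0)=_ (5,2)=X (5,3)=X -> step gives (1,1)='X' but target has '_' -> reject
  (2,2)=X (3,0)=X (5,2)=_ (5,3)=_ -> step gives (1,1)='X' but target has '_' -> reject
  (2,2)=X (3,0)=X (5,2)=_ (5,3)=X -> step gives (1,1)='X' but target has '_' -> reject
  (2,2)=X (3,0)=X (5,2)=X (5,3)=_ -> step gives (1,1)='X' but target has '_' -> reject
  (2,2)=X (3,0)=X (5,2)=X (5,3)=X -> step gives (1,1)='X' but target has '_' -> reject
Unique solution: (2,2)=dead, (3,0)=dead, (5,2)=live, (5,3)=dead.
Check: live-neighbor counts of every cell in the completed generation 0:
02110
12010
02220
12110
23420
22210
Applying B3/S23 to generation 0 with these counts gives:
_____
_____
_____
_____
_X___
_XX__
which matches the target exactly.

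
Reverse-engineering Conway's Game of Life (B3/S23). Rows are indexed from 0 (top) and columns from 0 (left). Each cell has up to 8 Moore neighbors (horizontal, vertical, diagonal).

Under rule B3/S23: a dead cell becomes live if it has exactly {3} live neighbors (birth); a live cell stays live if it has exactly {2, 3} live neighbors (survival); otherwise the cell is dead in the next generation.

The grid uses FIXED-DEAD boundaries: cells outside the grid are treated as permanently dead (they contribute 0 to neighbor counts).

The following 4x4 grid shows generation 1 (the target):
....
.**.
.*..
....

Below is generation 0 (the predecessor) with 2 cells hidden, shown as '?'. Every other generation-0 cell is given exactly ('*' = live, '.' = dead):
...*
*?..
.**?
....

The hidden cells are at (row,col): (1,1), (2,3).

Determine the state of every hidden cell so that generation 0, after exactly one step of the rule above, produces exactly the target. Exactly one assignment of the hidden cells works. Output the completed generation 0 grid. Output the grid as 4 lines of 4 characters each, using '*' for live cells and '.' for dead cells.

Hidden generation-0 cells (in order): (1,1), (2,3).
A hidden cell only influences target cells in its own 3x3 neighborhood. Try each of the 2^2 = 4 assignments, step the completed generation 0 forward once under B3/S23, and compare with the target:
  (1,1)=. (2,3)=. -> step reproduces the target at every cell -> ACCEPT
  (1,1)=. (2,3)=* -> step gives (1,2)='.' but target has '*' -> reject
  (1,1)=* (2,3)=. -> step gives (1,0)='*' but target has '.' -> reject
  (1,1)=* (2,3)=* -> step gives (1,0)='*' but target has '.' -> reject
Unique solution: (1,1)=dead, (2,3)=dead.
Check: live-neighbor counts of every cell in the completed generation 0:
1110
1332
2211
1221
Applying B3/S23 to generation 0 with these counts gives:
....
.**.
.*..
....
which matches the target exactly.

Answer: ...*
*...
.**.
....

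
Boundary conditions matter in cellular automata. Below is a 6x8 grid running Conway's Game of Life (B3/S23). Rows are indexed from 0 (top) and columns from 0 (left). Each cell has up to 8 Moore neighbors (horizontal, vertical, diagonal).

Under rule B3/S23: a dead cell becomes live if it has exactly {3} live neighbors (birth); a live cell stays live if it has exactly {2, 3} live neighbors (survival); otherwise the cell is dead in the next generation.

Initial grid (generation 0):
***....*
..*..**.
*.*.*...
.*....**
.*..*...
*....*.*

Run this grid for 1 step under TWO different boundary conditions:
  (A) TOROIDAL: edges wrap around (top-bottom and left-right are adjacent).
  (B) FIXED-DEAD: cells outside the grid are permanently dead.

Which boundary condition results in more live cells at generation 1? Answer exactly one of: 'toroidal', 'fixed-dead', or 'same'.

Under TOROIDAL boundary, generation 1:
..*..*..
..*..**.
*.**....
.***.*.*
.*...*..
..*...**
Population = 18

Under FIXED-DEAD boundary, generation 1:
.**...*.
*.*..**.
..**...*
****.*..
**...*.*
........
Population = 19

Comparison: toroidal=18, fixed-dead=19 -> fixed-dead

Answer: fixed-dead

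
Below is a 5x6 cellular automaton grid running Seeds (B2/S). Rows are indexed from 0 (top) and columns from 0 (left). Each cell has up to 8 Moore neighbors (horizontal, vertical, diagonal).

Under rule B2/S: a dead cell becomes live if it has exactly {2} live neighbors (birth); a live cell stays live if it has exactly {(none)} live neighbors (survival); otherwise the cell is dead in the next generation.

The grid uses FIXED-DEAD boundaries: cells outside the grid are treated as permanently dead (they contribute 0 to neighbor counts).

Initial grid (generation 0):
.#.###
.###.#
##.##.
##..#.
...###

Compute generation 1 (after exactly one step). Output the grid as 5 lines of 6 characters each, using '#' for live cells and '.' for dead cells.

Answer: #.....
......
......
......
###...

Derivation:
Simulating step by step:
Generation 0 (given above): 18 live cells
Generation 1: 4 live cells
(generation 1 grid is the final answer)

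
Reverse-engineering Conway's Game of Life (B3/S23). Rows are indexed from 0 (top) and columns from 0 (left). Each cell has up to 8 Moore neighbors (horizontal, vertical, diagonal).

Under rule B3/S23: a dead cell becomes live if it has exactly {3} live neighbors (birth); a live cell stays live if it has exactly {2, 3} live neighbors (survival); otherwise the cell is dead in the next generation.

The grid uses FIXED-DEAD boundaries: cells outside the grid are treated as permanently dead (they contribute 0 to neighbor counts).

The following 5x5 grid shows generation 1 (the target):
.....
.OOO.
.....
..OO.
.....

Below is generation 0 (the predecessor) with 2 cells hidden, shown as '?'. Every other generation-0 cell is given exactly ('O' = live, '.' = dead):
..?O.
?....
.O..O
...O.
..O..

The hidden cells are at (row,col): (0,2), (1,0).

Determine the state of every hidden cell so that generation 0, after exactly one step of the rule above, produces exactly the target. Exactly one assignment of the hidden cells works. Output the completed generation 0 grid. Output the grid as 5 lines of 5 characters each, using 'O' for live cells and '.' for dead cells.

Hidden generation-0 cells (in order): (0,2), (1,0).
A hidden cell only influences target cells in its own 3x3 neighborhood. Try each of the 2^2 = 4 assignments, step the completed generation 0 forward once under B3/S23, and compare with the target:
  (0,2)=. (1,0)=. -> step gives (1,1)='.' but target has 'O' -> reject
  (0,2)=. (1,0)=O -> step gives (1,1)='.' but target has 'O' -> reject
  (0,2)=O (1,0)=. -> step gives (1,1)='.' but target has 'O' -> reject
  (0,2)=O (1,0)=O -> step reproduces the target at every cell -> ACCEPT
Unique solution: (0,2)=live, (1,0)=live.
Check: live-neighbor counts of every cell in the completed generation 0:
12111
13332
21221
12322
01121
Applying B3/S23 to generation 0 with these counts gives:
.....
.OOO.
.....
..OO.
.....
which matches the target exactly.

Answer: ..OO.
O....
.O..O
...O.
..O..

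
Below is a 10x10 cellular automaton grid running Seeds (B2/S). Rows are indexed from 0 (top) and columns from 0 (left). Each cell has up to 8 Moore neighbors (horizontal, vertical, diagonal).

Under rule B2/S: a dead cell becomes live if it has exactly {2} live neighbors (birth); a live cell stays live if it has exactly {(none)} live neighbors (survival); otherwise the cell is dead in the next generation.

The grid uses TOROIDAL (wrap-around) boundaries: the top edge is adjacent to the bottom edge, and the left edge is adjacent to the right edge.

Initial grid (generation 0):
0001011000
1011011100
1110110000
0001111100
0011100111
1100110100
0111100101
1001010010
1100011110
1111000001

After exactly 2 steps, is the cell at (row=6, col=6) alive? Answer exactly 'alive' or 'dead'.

Answer: dead

Derivation:
Simulating step by step:
Generation 0 (given above): 51 live cells
Generation 1: 4 live cells
0000000010
0000000001
0000000011
0000000000
0000000000
0000000000
0000000000
0000000000
0000000000
0000000000
Generation 2: 6 live cells
0000000001
1000000100
1000000000
0000000011
0000000000
0000000000
0000000000
0000000000
0000000000
0000000000

Cell (6,6) at generation 2: 0 -> dead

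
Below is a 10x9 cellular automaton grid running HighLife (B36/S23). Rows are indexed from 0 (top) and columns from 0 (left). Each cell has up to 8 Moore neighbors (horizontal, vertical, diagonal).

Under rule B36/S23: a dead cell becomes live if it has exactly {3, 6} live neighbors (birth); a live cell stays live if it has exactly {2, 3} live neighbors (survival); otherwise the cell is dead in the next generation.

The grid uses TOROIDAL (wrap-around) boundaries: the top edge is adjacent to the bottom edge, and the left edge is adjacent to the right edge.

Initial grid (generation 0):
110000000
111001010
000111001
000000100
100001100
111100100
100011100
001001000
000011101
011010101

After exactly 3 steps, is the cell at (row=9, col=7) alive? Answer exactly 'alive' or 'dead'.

Simulating step by step:
Generation 0 (given above): 35 live cells
Generation 1: 45 live cells
000101110
001101100
111111011
000000110
101001110
101101011
100010100
000100010
111010100
011110101
Generation 2: 39 live cells
011010000
100000000
110000101
000000001
101111001
101100100
111011100
101110111
100110101
000001001
Generation 3: 32 live cells
110000000
001000001
010000011
101111000
101011011
000011110
000000000
010000000
011000110
011001011

Cell (9,7) at generation 3: 1 -> alive

Answer: alive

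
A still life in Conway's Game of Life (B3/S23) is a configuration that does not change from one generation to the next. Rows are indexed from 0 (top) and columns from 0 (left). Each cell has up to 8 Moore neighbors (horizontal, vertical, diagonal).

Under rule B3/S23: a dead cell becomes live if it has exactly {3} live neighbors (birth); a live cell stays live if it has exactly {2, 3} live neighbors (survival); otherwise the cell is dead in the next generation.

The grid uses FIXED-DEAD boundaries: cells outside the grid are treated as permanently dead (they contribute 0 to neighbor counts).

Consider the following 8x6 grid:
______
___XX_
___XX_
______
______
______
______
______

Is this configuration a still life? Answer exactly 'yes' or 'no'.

Compute generation 1 and compare to generation 0 (given above):
Generation 1:
______
___XX_
___XX_
______
______
______
______
______
The grids are IDENTICAL -> still life.

Answer: yes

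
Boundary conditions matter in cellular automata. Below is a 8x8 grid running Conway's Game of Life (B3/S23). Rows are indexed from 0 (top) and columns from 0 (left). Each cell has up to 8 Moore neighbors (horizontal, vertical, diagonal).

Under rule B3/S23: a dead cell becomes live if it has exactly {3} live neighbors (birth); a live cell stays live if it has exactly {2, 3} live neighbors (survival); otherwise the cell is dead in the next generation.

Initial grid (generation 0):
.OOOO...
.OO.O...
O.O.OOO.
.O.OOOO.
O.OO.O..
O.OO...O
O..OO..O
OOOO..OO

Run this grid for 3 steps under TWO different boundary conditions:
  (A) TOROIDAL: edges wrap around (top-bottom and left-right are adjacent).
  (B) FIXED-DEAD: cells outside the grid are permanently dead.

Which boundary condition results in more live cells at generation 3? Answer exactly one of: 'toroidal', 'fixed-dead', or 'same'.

Under TOROIDAL boundary, generation 3:
....OO.O
OO..OOOO
........
.O......
O.....OO
......O.
.....OO.
......OO
Population = 18

Under FIXED-DEAD boundary, generation 3:
........
OO......
..O.....
..O.....
..O.....
..O..OO.
.......O
O.O.OOOO
Population = 15

Comparison: toroidal=18, fixed-dead=15 -> toroidal

Answer: toroidal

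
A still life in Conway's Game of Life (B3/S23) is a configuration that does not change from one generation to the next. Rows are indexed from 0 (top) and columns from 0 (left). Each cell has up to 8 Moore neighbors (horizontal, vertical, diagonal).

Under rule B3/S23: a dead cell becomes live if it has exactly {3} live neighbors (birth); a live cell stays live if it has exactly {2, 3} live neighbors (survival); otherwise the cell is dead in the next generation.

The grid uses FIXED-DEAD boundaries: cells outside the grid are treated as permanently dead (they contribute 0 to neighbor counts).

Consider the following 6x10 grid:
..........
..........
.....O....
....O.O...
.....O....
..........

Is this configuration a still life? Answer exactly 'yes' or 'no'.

Compute generation 1 and compare to generation 0 (given above):
Generation 1:
..........
..........
.....O....
....O.O...
.....O....
..........
The grids are IDENTICAL -> still life.

Answer: yes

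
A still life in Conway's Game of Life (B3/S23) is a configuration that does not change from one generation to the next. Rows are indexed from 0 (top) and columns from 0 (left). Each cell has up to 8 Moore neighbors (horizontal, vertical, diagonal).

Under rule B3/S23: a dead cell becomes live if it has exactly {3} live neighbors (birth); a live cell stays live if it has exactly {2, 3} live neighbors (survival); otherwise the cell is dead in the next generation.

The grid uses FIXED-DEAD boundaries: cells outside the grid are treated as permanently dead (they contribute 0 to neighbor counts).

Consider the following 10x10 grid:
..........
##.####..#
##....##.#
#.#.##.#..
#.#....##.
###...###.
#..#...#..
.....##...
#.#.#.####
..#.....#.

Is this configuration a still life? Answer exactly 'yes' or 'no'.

Answer: no

Derivation:
Compute generation 1 and compare to generation 0 (given above):
Generation 1:
....##....
###.#####.
.......#..
#.##.#....
#.#..#....
#.##..#...
#.#..#..#.
.#.###....
.#.#..#.##
.#.#....##
Cell (0,4) differs: gen0=0 vs gen1=1 -> NOT a still life.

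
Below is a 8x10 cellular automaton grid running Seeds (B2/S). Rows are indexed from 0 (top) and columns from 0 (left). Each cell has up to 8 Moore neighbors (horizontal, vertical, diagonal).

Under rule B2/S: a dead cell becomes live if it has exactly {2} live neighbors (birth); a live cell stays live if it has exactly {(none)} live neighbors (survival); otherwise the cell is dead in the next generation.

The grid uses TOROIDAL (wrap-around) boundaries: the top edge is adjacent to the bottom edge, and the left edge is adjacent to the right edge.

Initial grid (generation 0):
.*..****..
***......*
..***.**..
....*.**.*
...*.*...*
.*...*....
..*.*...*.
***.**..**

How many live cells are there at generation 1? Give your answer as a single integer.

Simulating step by step:
Generation 0 (given above): 33 live cells
Generation 1: 9 live cells
..........
..........
..........
*.........
..*....*..
*.....*.**
......**..
..........
Population at generation 1: 9

Answer: 9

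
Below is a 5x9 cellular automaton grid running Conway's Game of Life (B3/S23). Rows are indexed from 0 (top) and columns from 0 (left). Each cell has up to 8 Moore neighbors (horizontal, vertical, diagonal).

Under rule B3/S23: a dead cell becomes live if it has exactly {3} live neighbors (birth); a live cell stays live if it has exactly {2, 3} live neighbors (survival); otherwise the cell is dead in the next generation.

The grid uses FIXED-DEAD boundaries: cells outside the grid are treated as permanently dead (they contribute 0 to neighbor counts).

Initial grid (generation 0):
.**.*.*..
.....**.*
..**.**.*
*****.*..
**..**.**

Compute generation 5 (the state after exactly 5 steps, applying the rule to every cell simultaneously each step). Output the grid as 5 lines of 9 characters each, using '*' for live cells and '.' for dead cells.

Answer: .........
.........
......*..
......*..
.........

Derivation:
Simulating step by step:
Generation 0 (given above): 24 live cells
Generation 1: 10 live cells
......**.
.*.......
.........
*.......*
*...****.
Generation 2: 6 live cells
.........
.........
.........
.....***.
.....***.
Generation 3: 5 live cells
.........
.........
......*..
.....*.*.
.....*.*.
Generation 4: 3 live cells
.........
.........
......*..
.....*.*.
.........
Generation 5: 2 live cells
(generation 5 grid is the final answer)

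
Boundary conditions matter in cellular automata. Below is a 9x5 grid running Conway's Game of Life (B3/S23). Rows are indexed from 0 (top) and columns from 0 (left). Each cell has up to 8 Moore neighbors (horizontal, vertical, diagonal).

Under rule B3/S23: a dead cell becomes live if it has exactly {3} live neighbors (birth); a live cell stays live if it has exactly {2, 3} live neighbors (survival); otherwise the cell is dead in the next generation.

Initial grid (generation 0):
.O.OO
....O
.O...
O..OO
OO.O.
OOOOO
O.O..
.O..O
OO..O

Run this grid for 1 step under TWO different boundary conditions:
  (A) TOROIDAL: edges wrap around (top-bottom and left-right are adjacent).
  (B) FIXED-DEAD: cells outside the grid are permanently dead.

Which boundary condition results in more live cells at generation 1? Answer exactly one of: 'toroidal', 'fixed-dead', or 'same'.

Answer: fixed-dead

Derivation:
Under TOROIDAL boundary, generation 1:
.OOO.
..OOO
...O.
...O.
.....
.....
.....
..OOO
.O...
Population = 12

Under FIXED-DEAD boundary, generation 1:
...OO
..OOO
...OO
O..OO
.....
....O
O...O
..OO.
OO...
Population = 17

Comparison: toroidal=12, fixed-dead=17 -> fixed-dead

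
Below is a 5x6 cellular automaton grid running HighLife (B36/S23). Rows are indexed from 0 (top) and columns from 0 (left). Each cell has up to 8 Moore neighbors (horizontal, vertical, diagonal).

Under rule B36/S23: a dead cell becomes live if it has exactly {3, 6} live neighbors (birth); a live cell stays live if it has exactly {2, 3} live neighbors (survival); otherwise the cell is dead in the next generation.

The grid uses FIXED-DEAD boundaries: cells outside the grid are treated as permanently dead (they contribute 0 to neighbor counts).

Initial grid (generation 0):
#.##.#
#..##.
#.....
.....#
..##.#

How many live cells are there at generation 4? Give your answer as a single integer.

Answer: 3

Derivation:
Simulating step by step:
Generation 0 (given above): 12 live cells
Generation 1: 10 live cells
.###..
#.###.
....#.
....#.
....#.
Generation 2: 8 live cells
.#..#.
....#.
....##
...###
......
Generation 3: 5 live cells
......
...##.
......
...#.#
....#.
Generation 4: 3 live cells
......
......
...#..
....#.
....#.
Population at generation 4: 3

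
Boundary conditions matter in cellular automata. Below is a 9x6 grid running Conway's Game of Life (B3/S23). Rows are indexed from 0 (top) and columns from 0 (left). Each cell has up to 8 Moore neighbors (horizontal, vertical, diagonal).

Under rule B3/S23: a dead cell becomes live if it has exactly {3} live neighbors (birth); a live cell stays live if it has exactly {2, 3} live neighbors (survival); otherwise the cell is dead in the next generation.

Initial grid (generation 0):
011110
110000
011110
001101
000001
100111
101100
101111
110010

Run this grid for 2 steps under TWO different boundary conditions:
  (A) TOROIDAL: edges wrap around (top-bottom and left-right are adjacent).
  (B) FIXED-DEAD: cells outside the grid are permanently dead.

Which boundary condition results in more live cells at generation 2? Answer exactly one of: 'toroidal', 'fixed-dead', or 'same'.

Under TOROIDAL boundary, generation 2:
000011
100100
010010
110011
000101
011100
011000
000000
000000
Population = 17

Under FIXED-DEAD boundary, generation 2:
111000
101100
110000
010011
000101
011110
101010
100011
110011
Population = 27

Comparison: toroidal=17, fixed-dead=27 -> fixed-dead

Answer: fixed-dead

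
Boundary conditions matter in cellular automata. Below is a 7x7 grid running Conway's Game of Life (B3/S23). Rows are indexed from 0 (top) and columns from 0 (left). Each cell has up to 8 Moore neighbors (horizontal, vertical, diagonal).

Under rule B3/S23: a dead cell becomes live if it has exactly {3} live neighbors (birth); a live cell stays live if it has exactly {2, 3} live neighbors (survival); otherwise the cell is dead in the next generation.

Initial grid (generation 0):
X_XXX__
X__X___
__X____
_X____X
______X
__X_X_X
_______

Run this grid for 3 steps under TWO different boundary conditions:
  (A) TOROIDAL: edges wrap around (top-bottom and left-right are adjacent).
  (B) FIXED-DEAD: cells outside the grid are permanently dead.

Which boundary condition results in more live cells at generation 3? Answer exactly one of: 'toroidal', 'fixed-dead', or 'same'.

Under TOROIDAL boundary, generation 3:
XX_____
X______
_X_____
_X____X
_______
X___X_X
X___XXX
Population = 13

Under FIXED-DEAD boundary, generation 3:
___XX__
____X__
_______
_______
_______
_______
_______
Population = 3

Comparison: toroidal=13, fixed-dead=3 -> toroidal

Answer: toroidal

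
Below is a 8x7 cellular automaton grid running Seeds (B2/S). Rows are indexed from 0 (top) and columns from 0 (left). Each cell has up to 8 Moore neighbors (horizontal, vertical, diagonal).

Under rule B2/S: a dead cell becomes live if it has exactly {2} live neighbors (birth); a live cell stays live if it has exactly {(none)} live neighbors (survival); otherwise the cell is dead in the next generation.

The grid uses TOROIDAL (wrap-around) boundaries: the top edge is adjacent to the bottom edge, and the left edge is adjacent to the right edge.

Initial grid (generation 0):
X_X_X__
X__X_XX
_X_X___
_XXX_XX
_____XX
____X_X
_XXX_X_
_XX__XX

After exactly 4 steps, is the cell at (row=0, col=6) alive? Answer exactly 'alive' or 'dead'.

Answer: dead

Derivation:
Simulating step by step:
Generation 0 (given above): 26 live cells
Generation 1: 2 live cells
_______
_______
_______
_______
_X_____
_X_____
_______
_______
Generation 2: 4 live cells
_______
_______
_______
_______
X_X____
X_X____
_______
_______
Generation 3: 6 live cells
_______
_______
_______
_X_____
___X__X
___X__X
_X_____
_______
Generation 4: 8 live cells
_______
_______
_______
X_X____
____XX_
____XX_
X_X____
_______

Cell (0,6) at generation 4: 0 -> dead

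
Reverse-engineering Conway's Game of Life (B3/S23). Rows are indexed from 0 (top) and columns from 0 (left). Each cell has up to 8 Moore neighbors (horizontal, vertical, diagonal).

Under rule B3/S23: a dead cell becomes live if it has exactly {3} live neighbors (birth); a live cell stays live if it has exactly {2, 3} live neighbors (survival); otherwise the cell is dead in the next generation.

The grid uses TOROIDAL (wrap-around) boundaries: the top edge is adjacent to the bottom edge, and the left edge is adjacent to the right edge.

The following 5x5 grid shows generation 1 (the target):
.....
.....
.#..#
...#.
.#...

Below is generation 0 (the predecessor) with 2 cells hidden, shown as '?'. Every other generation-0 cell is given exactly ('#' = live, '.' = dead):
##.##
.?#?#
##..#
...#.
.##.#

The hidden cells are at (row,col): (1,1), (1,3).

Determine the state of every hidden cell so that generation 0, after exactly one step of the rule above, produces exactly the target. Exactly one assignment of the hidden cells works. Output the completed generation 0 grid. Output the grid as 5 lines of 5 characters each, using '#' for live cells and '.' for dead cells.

Answer: ##.##
.##.#
##..#
...#.
.##.#

Derivation:
Hidden generation-0 cells (in order): (1,1), (1,3).
A hidden cell only influences target cells in its own 3x3 neighborhood. Try each of the 2^2 = 4 assignments, step the completed generation 0 forward once under B3/S23, and compare with the target:
  (1,1)=. (1,3)=. -> step gives (1,2)='#' but target has '.' -> reject
  (1,1)=. (1,3)=# -> step gives (2,0)='#' but target has '.' -> reject
  (1,1)=# (1,3)=. -> step reproduces the target at every cell -> ACCEPT
  (1,1)=# (1,3)=# -> step gives (2,4)='.' but target has '#' -> reject
Unique solution: (1,1)=live, (1,3)=dead.
Check: live-neighbor counts of every cell in the completed generation 0:
65654
85455
43443
54434
53454
Applying B3/S23 to generation 0 with these counts gives:
.....
.....
.#..#
...#.
.#...
which matches the target exactly.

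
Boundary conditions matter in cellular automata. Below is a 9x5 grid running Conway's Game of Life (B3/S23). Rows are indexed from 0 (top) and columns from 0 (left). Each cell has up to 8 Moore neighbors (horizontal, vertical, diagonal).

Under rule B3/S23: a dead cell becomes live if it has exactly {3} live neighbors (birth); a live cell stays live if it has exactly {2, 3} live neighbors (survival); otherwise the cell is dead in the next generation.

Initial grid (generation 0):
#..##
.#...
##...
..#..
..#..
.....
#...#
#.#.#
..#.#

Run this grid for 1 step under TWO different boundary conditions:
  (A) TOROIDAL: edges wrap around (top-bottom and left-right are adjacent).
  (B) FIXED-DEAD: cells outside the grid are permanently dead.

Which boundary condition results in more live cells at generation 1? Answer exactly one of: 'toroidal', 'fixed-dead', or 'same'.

Under TOROIDAL boundary, generation 1:
#####
.##..
###..
..#..
.....
.....
##.##
.....
..#..
Population = 16

Under FIXED-DEAD boundary, generation 1:
.....
.##..
###..
..#..
.....
.....
.#.#.
....#
.#...
Population = 10

Comparison: toroidal=16, fixed-dead=10 -> toroidal

Answer: toroidal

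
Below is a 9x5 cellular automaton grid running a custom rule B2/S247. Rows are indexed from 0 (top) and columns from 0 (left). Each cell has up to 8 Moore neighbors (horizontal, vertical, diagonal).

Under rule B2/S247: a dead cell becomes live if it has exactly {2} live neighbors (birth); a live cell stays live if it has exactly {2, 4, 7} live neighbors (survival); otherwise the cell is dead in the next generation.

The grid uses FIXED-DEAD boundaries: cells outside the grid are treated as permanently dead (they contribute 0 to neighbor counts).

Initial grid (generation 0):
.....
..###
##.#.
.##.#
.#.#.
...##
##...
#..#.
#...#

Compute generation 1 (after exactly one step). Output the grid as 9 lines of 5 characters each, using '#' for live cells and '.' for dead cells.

Simulating step by step:
Generation 0 (given above): 19 live cells
Generation 1: 19 live cells
(generation 1 grid is the final answer)

Answer: ..#.#
#...#
##...
.#..#
##.#.
...##
##...
..#.#
.#.#.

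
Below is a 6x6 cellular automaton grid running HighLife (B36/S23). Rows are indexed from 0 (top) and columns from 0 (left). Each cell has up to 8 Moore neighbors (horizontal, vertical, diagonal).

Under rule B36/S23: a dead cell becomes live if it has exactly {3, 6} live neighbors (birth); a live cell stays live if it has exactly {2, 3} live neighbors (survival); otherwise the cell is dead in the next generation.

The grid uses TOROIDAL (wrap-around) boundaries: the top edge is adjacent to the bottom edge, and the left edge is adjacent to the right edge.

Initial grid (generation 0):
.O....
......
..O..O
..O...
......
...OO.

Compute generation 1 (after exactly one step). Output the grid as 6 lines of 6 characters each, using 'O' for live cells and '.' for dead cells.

Simulating step by step:
Generation 0 (given above): 6 live cells
Generation 1: 1 live cells
(generation 1 grid is the final answer)

Answer: ......
......
......
......
...O..
......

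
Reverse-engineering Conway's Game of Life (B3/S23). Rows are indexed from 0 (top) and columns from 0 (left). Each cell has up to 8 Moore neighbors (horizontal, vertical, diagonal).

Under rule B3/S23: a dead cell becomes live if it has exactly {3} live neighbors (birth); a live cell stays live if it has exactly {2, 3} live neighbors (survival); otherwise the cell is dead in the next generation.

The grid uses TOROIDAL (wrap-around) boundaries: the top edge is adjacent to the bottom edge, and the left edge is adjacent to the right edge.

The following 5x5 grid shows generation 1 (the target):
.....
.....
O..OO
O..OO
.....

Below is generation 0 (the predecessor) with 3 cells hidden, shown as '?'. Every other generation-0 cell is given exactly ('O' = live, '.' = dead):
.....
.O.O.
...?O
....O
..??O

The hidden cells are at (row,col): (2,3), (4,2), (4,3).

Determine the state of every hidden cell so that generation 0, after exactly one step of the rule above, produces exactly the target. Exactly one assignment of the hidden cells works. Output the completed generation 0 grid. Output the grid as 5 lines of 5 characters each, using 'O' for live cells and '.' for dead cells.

Hidden generation-0 cells (in order): (2,3), (4,2), (4,3).
A hidden cell only influences target cells in its own 3x3 neighborhood. Try each of the 2^3 = 8 assignments, step the completed generation 0 forward once under B3/S23, and compare with the target:
  (2,3)=. (4,2)=. (4,3)=. -> step reproduces the target at every cell -> ACCEPT
  (2,3)=. (4,2)=. (4,3)=O -> step gives (0,2)='O' but target has '.' -> reject
  (2,3)=. (4,2)=O (4,3)=. -> step gives (0,2)='O' but target has '.' -> reject
  (2,3)=. (4,2)=O (4,3)=O -> step gives (0,4)='O' but target has '.' -> reject
  (2,3)=O (4,2)=. (4,3)=. -> step gives (1,2)='O' but target has '.' -> reject
  (2,3)=O (4,2)=. (4,3)=O -> step gives (0,2)='O' but target has '.' -> reject
  (2,3)=O (4,2)=O (4,3)=. -> step gives (0,2)='O' but target has '.' -> reject
  (2,3)=O (4,2)=O (4,3)=O -> step gives (0,4)='O' but target has '.' -> reject
Unique solution: (2,3)=dead, (4,2)=dead, (4,3)=dead.
Check: live-neighbor counts of every cell in the completed generation 0:
21222
20212
31232
30032
20021
Applying B3/S23 to generation 0 with these counts gives:
.....
.....
O..OO
O..OO
.....
which matches the target exactly.

Answer: .....
.O.O.
....O
....O
....O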